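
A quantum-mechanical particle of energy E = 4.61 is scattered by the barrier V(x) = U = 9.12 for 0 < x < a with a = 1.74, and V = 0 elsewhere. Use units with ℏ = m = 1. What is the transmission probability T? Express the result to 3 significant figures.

Since E < U the interior solution is evanescent with decay constant κ = √(2m(U − E))/ℏ = 3.003.
κa = 5.226, sinh(κa) = 93.00.
The exact tunnelling result is T⁻¹ = 1 + U² sinh²(κa) / [4E(U − E)] = 8651, so T = 0.000116.

T = 0.000116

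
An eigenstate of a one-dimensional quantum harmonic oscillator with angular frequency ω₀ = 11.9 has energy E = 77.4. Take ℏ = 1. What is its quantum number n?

n = 6

E_n = ℏω₀(n + ½) ⇒ n = E/(ℏω₀) − ½ = 77.4/11.9 − 0.5 = 6.004 → n = 6.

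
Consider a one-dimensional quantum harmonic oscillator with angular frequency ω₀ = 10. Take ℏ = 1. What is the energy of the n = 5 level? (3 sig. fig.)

The oscillator eigenvalues are E_n = ℏω₀(n + ½), so E_5 = 10 × 5.5 = 55.00.

E = 55.0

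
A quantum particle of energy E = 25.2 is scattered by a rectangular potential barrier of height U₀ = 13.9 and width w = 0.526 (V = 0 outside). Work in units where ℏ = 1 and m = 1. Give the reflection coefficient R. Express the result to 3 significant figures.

Above the barrier the interior wavenumber is k₂ = √(2m(E − U₀))/ℏ = 4.754, giving phase k₂w = 2.501.
Matching at both interfaces gives T⁻¹ = 1 + U₀² sin²(k₂w) / [4E(E − U₀)] = 1.061, hence T = 0.943.
R = 1 − T = 0.0572.

R = 0.0572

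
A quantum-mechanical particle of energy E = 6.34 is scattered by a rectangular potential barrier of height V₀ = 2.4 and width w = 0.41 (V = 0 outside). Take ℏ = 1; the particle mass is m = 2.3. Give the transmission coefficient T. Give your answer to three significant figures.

E > V₀: inside the barrier k₂ = √(2m(E − V₀))/ℏ = 4.257, k₂w = 1.745.
T = [1 + V₀² sin²(k₂w) / (4E(E − V₀))]⁻¹ = 1/1.056 = 0.947.

T = 0.947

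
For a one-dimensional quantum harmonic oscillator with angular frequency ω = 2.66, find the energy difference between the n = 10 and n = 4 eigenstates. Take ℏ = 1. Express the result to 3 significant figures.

E_n = ℏω(n + ½), so ΔE = (10 − 4) ℏω = 6 × 2.66 = 15.96.

ΔE = 16.0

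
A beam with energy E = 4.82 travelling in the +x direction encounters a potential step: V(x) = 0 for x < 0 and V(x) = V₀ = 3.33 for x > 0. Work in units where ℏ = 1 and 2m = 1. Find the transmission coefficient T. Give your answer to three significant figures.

On each side the TISE gives plane waves with k = √(2m(E − V))/ℏ: k₁ = √(2·½·4.82) = 2.195, k₂ = √(2·½·1.49) = 1.221.
Matching ψ and ψ′ at x = 0 gives r = (k₁ − k₂)/(k₁ + k₂), so R = r² = 0.08143 and T = 1 − R = 0.9186.

T = 0.919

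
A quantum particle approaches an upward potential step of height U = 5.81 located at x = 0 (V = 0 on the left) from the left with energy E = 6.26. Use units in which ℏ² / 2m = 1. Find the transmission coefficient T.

The wavenumbers are k₁ = √(2mE)/ℏ = 2.502 on the left and k₂ = √(2m(E − U))/ℏ = 0.6708 on the right.
Continuity of ψ and ψ′ at the step yields the reflection amplitude r = (k₁ − k₂)/(k₁ + k₂) = 0.5771; thus R = |r|² = 0.3331, T = 0.6669.

T = 0.667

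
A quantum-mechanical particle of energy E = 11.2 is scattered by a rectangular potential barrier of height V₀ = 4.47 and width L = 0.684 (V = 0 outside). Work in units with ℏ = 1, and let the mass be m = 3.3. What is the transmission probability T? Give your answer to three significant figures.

T = 0.939

Above the barrier the interior wavenumber is k₂ = √(2m(E − V₀))/ℏ = 6.665, giving phase k₂L = 4.559.
Matching at both interfaces gives T⁻¹ = 1 + V₀² sin²(k₂L) / [4E(E − V₀)] = 1.065, hence T = 0.939.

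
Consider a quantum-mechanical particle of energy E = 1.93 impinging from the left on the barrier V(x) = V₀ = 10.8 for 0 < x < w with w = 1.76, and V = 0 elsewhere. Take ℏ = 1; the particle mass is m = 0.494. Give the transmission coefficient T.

Since E < V₀ the interior solution is evanescent with decay constant κ = √(2m(V₀ − E))/ℏ = 2.960.
κw = 5.210, sinh(κw) = 91.56.
The exact tunnelling result is T⁻¹ = 1 + V₀² sinh²(κw) / [4E(V₀ − E)] = 14280, so T = 0.0000700.

T = 0.0000700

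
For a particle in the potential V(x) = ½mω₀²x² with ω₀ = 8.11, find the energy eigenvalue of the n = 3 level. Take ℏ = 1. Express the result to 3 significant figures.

The oscillator eigenvalues are E_n = ℏω₀(n + ½), so E_3 = 8.11 × 3.5 = 28.39.

E = 28.4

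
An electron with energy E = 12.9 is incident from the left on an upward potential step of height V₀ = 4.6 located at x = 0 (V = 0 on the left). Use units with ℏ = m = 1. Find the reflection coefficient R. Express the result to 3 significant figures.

R = 0.0121

The wavenumbers are k₁ = √(2mE)/ℏ = 5.079 on the left and k₂ = √(2m(E − V₀))/ℏ = 4.074 on the right.
Continuity of ψ and ψ′ at the step yields the reflection amplitude r = (k₁ − k₂)/(k₁ + k₂) = 0.1098; thus R = |r|² = 0.01206, T = 0.9879.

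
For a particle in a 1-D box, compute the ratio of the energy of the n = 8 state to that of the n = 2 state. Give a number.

E_n = n²π²ℏ²/(2mL²) so the ratio is n₂²/n₁² = 64/4 = 16.

16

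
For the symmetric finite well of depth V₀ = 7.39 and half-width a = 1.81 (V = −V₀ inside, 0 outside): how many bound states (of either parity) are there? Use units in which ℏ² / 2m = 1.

The dimensionless depth is z₀ = a√(2mV₀)/ℏ = 1.81 × √(7.390) = 4.920.
The even/odd transcendental equations gain one root per π/2 in z₀, giving N = 1 + ⌊2z₀/π⌋ = 1 + ⌊3.132⌋ = 4.

N = 4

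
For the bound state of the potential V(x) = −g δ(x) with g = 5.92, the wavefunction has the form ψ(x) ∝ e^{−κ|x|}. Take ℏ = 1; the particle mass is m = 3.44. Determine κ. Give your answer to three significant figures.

κ = 20.4

Integrating the TISE across x = 0 gives the cusp condition ψ'(0⁺) − ψ'(0⁻) = −(2mg/ℏ²)ψ(0).
With ψ ∝ e^{−κ|x|} this yields −2κ = −2mg/ℏ², so κ = mg/ℏ² = 20.36.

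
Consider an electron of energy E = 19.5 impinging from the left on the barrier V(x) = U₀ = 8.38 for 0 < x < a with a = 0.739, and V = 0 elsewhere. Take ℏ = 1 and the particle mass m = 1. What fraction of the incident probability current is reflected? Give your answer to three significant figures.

R = 0.00910

Above the barrier the interior wavenumber is k₂ = √(2m(E − U₀))/ℏ = 4.716, giving phase k₂a = 3.485.
T = [1 + U₀² sin²(k₂a) / (4E(E − U₀))]⁻¹ = 1/1.009 = 0.991.
R = 1 − T = 0.00910.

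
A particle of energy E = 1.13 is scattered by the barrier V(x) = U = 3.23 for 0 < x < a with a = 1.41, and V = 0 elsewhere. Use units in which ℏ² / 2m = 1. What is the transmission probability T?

T = 0.0595

Since E < U the interior solution is evanescent with decay constant κ = √(2m(U − E))/ℏ = 1.449.
κa = 2.043, sinh(κa) = 3.793.
The exact tunnelling result is T⁻¹ = 1 + U² sinh²(κa) / [4E(U − E)] = 16.81, so T = 0.0595.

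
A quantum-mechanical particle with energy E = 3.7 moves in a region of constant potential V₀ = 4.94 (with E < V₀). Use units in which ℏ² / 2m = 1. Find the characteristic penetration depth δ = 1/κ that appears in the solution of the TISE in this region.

δ = 0.898

Since E < V₀ the TISE in this region is ψ'' = κ²ψ with κ = √(2m(V₀ − E))/ℏ.
κ = √(2 × 0.5 × 1.24) = 1.114. The penetration depth is δ = 1/κ = 0.898.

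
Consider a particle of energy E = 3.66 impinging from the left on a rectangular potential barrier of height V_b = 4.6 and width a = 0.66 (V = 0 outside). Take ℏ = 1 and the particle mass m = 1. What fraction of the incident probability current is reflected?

E < V_b: inside the barrier ψ ∝ e^{±κx} with κ = √(2m(V_b − E))/ℏ = 1.371.
κa = 0.9049, sinh(κa) = 1.034.
The exact tunnelling result is T⁻¹ = 1 + V_b² sinh²(κa) / [4E(V_b − E)] = 2.643, so T = 0.378.
R = 1 − T = 0.622.

R = 0.622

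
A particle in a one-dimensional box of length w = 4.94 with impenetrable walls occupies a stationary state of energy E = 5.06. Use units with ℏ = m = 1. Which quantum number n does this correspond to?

From E_n = n²π²ℏ²/(2mw²) invert to n = √(2mw²E)/(πℏ).
n = (4.94/π) × √(2 × 1 × 5.06) = 5.002 → n = 5.

n = 5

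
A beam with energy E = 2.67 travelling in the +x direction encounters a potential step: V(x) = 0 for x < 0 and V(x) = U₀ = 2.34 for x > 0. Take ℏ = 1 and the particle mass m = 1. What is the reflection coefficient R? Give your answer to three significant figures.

R = 0.230

The wavenumbers are k₁ = √(2mE)/ℏ = 2.311 on the left and k₂ = √(2m(E − U₀))/ℏ = 0.8124 on the right.
Matching ψ and ψ′ at x = 0 gives r = (k₁ − k₂)/(k₁ + k₂), so R = r² = 0.2302 and T = 1 − R = 0.7698.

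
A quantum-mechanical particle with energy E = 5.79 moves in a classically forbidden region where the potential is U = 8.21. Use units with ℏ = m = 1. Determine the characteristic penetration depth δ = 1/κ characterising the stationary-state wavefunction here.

δ = 0.455

Since E < U the TISE in this region is ψ'' = κ²ψ with κ = √(2m(U − E))/ℏ.
κ = √(2 × 1 × 2.42) = 2.200. The penetration depth is δ = 1/κ = 0.455.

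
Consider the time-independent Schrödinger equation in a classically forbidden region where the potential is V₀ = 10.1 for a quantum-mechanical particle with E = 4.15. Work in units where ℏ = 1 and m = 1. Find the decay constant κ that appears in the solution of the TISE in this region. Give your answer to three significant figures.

Since E < V₀ the TISE in this region is ψ'' = κ²ψ with κ = √(2m(V₀ − E))/ℏ.
κ = √(2 × 1 × 5.95) = 3.450.

κ = 3.45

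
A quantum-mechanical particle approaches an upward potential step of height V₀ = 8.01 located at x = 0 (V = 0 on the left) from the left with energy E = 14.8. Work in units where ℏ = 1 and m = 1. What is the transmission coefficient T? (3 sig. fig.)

T = 0.963

On each side the TISE gives plane waves with k = √(2m(E − V))/ℏ: k₁ = √(2·1·14.8) = 5.441, k₂ = √(2·1·6.79) = 3.685.
Matching ψ and ψ′ at x = 0 gives r = (k₁ − k₂)/(k₁ + k₂), so R = r² = 0.03701 and T = 1 − R = 0.9630.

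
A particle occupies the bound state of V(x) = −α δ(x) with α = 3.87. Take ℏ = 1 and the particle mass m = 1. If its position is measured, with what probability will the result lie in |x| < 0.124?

P = 0.617

The normalised bound state is ψ = √κ e^{−κ|x|} with κ = mα/ℏ² = 3.870.
P(|x| < d) = ∫_{−d}^{d} κ e^{−2κ|x|} dx = 1 − e^{−2κd} = 1 − e^{−0.9598} = 0.6170.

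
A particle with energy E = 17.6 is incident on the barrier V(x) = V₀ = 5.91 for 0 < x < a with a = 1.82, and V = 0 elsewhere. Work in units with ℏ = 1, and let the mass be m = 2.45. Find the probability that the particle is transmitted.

T = 0.964

E > V₀: inside the barrier k₂ = √(2m(E − V₀))/ℏ = 7.568, k₂a = 13.77.
T = [1 + V₀² sin²(k₂a) / (4E(E − V₀))]⁻¹ = 1/1.037 = 0.964.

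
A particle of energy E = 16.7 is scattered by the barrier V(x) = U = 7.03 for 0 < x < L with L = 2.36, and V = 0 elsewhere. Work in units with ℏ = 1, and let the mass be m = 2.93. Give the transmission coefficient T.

E > U: inside the barrier k₂ = √(2m(E − U))/ℏ = 7.528, k₂L = 17.77.
Matching at both interfaces gives T⁻¹ = 1 + U² sin²(k₂L) / [4E(E − U)] = 1.060, hence T = 0.944.

T = 0.944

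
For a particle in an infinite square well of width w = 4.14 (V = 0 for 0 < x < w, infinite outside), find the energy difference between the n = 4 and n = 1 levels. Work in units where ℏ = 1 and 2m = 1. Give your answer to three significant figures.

E_n = n²π²ℏ²/(2mw²), so ΔE = (4² − 1²) π²ℏ²/(2mw²).
ΔE = 15 × π² / (2 × 0.5 × 4.14²) = 8.638.

ΔE = 8.64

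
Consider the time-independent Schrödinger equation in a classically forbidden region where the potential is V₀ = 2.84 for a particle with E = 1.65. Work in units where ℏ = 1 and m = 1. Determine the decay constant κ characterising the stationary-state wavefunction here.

Since E < V₀ the TISE in this region is ψ'' = κ²ψ with κ = √(2m(V₀ − E))/ℏ.
κ = √(2 × 1 × 1.19) = 1.543.

κ = 1.54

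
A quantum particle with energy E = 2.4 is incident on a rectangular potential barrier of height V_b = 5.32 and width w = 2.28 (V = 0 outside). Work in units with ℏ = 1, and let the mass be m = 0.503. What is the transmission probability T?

T = 0.00160

E < V_b: inside the barrier ψ ∝ e^{±κx} with κ = √(2m(V_b − E))/ℏ = 1.714.
κw = 3.908, sinh(κw) = 24.88.
The exact tunnelling result is T⁻¹ = 1 + V_b² sinh²(κw) / [4E(V_b − E)] = 626.1, so T = 0.00160.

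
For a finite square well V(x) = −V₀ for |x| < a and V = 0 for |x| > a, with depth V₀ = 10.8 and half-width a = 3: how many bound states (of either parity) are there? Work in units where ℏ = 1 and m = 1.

N = 9

The dimensionless depth is z₀ = a√(2mV₀)/ℏ = 3 × √(21.60) = 13.94.
The even/odd transcendental equations gain one root per π/2 in z₀, giving N = 1 + ⌊2z₀/π⌋ = 1 + ⌊8.876⌋ = 9.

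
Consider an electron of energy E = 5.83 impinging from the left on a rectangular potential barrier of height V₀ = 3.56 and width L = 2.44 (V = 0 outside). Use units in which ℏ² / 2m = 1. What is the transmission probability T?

T = 0.941

E > V₀: inside the barrier k₂ = √(2m(E − V₀))/ℏ = 1.507, k₂L = 3.676.
T = [1 + V₀² sin²(k₂L) / (4E(E − V₀))]⁻¹ = 1/1.062 = 0.941.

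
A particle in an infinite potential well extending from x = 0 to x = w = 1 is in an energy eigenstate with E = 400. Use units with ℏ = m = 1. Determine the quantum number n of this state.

For an infinite well E_n = n²π²ℏ²/(2mw²), so n = (w/πℏ)√(2mE).
n = (1/π) × √(2 × 1 × 400) = 9.003 → n = 9.

n = 9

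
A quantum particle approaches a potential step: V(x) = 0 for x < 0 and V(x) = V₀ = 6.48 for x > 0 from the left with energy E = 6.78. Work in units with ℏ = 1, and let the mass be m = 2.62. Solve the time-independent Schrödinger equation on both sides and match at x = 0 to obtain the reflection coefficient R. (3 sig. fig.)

The wavenumbers are k₁ = √(2mE)/ℏ = 5.960 on the left and k₂ = √(2m(E − V₀))/ℏ = 1.254 on the right.
Continuity of ψ and ψ′ at the step yields the reflection amplitude r = (k₁ − k₂)/(k₁ + k₂) = 0.6524; thus R = |r|² = 0.4256, T = 0.5744.

R = 0.426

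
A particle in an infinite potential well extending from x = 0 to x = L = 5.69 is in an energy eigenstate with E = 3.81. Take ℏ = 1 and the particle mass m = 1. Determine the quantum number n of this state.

n = 5

For an infinite well E_n = n²π²ℏ²/(2mL²), so n = (L/πℏ)√(2mE).
n = (5.69/π) × √(2 × 1 × 3.81) = 5.000 → n = 5.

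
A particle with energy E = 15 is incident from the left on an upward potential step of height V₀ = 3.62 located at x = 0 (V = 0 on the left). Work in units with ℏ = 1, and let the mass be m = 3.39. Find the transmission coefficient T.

The wavenumbers are k₁ = √(2mE)/ℏ = 10.08 on the left and k₂ = √(2m(E − V₀))/ℏ = 8.784 on the right.
Continuity of ψ and ψ′ at the step yields the reflection amplitude r = (k₁ − k₂)/(k₁ + k₂) = 0.06894; thus R = |r|² = 0.004753, T = 0.9952.

T = 0.995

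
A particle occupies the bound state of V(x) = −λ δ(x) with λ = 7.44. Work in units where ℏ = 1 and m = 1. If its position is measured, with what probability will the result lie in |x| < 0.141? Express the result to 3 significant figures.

P = 0.877

The normalised bound state is ψ = √κ e^{−κ|x|} with κ = mλ/ℏ² = 7.440.
P(|x| < d) = ∫_{−d}^{d} κ e^{−2κ|x|} dx = 1 − e^{−2κd} = 1 − e^{−2.098} = 0.8773.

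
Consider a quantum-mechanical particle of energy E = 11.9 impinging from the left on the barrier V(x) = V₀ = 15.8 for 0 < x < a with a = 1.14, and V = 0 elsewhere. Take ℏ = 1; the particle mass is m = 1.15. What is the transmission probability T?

E < V₀: inside the barrier ψ ∝ e^{±κx} with κ = √(2m(V₀ − E))/ℏ = 2.995.
κa = 3.414, sinh(κa) = 15.18.
The exact tunnelling result is T⁻¹ = 1 + V₀² sinh²(κa) / [4E(V₀ − E)] = 310.9, so T = 0.00322.

T = 0.00322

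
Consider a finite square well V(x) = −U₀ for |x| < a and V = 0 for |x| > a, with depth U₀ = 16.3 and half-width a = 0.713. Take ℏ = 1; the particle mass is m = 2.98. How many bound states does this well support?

Define the well-strength parameter z₀ = (a/ℏ)√(2mU₀) = 0.713 × √(2·2.98·16.3) = 7.028.
A new bound state (alternating even/odd) appears each time z₀ passes a multiple of π/2, so N = ⌊2z₀/π⌋ + 1 = ⌊4.474⌋ + 1 = 5.

N = 5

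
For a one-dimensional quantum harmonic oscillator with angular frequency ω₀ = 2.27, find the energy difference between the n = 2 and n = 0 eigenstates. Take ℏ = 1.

E_n = ℏω₀(n + ½), so ΔE = (2 − 0) ℏω₀ = 2 × 2.27 = 4.540.

ΔE = 4.54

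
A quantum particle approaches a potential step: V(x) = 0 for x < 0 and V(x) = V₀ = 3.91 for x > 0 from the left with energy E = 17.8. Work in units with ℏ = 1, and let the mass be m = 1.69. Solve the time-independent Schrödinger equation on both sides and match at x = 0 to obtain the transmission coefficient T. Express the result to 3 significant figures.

On each side the TISE gives plane waves with k = √(2m(E − V))/ℏ: k₁ = √(2·1.69·17.8) = 7.757, k₂ = √(2·1.69·13.89) = 6.852.
Matching ψ and ψ′ at x = 0 gives r = (k₁ − k₂)/(k₁ + k₂), so R = r² = 0.003835 and T = 1 − R = 0.9962.

T = 0.996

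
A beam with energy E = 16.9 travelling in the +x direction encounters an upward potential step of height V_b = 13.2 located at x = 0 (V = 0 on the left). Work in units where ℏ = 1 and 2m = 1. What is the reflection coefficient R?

R = 0.131

On each side the TISE gives plane waves with k = √(2m(E − V))/ℏ: k₁ = √(2·½·16.9) = 4.111, k₂ = √(2·½·3.7) = 1.924.
Matching ψ and ψ′ at x = 0 gives r = (k₁ − k₂)/(k₁ + k₂), so R = r² = 0.1314 and T = 1 − R = 0.8686.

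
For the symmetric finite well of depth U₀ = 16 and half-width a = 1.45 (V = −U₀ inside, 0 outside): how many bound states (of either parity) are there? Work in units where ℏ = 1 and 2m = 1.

The dimensionless depth is z₀ = a√(2mU₀)/ℏ = 1.45 × √(16.00) = 5.800.
A new bound state (alternating even/odd) appears each time z₀ passes a multiple of π/2, so N = ⌊2z₀/π⌋ + 1 = ⌊3.692⌋ + 1 = 4.

N = 4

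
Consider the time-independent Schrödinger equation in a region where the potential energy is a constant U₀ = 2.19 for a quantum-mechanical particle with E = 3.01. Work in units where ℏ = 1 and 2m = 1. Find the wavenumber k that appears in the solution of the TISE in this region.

k = 0.906

With E > U₀ the solution is oscillatory, ψ ∝ e^{±ikx} with k = √(2m(E − U₀))/ℏ.
k = √(2 × 0.5 × 0.82) = 0.9055.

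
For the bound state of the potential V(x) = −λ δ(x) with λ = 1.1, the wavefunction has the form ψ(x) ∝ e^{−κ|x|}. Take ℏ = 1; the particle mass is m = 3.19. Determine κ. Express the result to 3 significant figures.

κ = 3.51

Integrating the TISE across x = 0 gives the cusp condition ψ'(0⁺) − ψ'(0⁻) = −(2mλ/ℏ²)ψ(0).
With ψ ∝ e^{−κ|x|} this yields −2κ = −2mλ/ℏ², so κ = mλ/ℏ² = 3.509.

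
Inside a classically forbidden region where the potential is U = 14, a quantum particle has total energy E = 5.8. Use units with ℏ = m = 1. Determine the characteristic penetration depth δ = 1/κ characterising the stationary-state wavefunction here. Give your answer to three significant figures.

Since E < U the TISE in this region is ψ'' = κ²ψ with κ = √(2m(U − E))/ℏ.
κ = √(2 × 1 × 8.2) = 4.050. The penetration depth is δ = 1/κ = 0.247.

δ = 0.247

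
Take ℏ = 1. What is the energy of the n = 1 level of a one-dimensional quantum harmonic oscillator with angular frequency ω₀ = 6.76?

E = 10.1

The oscillator eigenvalues are E_n = ℏω₀(n + ½), so E_1 = 6.76 × 1.5 = 10.14.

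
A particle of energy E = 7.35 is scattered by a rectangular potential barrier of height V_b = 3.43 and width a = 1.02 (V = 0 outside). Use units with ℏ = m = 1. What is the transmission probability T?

T = 0.992

Above the barrier the interior wavenumber is k₂ = √(2m(E − V_b))/ℏ = 2.800, giving phase k₂a = 2.856.
T = [1 + V_b² sin²(k₂a) / (4E(E − V_b))]⁻¹ = 1/1.008 = 0.992.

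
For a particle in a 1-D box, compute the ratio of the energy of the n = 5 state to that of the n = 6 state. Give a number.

E_n = n²π²ℏ²/(2mL²) so the ratio is n₂²/n₁² = 25/36 = 0.694444.

0.694444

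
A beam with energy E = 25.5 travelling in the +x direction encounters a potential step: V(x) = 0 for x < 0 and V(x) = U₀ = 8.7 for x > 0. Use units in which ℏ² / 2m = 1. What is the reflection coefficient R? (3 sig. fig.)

R = 0.0108

On each side the TISE gives plane waves with k = √(2m(E − V))/ℏ: k₁ = √(2·½·25.5) = 5.050, k₂ = √(2·½·16.8) = 4.099.
Matching ψ and ψ′ at x = 0 gives r = (k₁ − k₂)/(k₁ + k₂), so R = r² = 0.01081 and T = 1 − R = 0.9892.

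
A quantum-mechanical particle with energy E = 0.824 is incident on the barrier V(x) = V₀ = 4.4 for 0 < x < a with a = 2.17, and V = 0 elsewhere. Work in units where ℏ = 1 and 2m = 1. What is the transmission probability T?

T = 0.000664

Since E < V₀ the interior solution is evanescent with decay constant κ = √(2m(V₀ − E))/ℏ = 1.891.
κa = 4.104, sinh(κa) = 30.27.
Matching ψ, ψ′ at both faces gives T = [1 + V₀² sinh²(κa) / (4E(V₀ − E))]⁻¹ = 1/1506 = 0.000664.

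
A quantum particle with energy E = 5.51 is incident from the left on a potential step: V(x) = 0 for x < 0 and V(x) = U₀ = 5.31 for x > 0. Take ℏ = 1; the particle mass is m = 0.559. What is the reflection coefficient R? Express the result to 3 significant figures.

The wavenumbers are k₁ = √(2mE)/ℏ = 2.482 on the left and k₂ = √(2m(E − U₀))/ℏ = 0.4729 on the right.
Continuity of ψ and ψ′ at the step yields the reflection amplitude r = (k₁ − k₂)/(k₁ + k₂) = 0.6799; thus R = |r|² = 0.4623, T = 0.5377.

R = 0.462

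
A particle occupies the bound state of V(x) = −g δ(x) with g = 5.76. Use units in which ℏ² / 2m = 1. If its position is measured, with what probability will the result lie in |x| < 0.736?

The normalised bound state is ψ = √κ e^{−κ|x|} with κ = mg/ℏ² = 2.880.
P(|x| < d) = ∫_{−d}^{d} κ e^{−2κ|x|} dx = 1 − e^{−2κd} = 1 − e^{−4.239} = 0.9856.

P = 0.986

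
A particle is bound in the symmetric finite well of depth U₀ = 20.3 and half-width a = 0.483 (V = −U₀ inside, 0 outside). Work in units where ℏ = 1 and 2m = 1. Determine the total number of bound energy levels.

The dimensionless depth is z₀ = a√(2mU₀)/ℏ = 0.483 × √(20.30) = 2.176.
The even/odd transcendental equations gain one root per π/2 in z₀, giving N = 1 + ⌊2z₀/π⌋ = 1 + ⌊1.385⌋ = 2.

N = 2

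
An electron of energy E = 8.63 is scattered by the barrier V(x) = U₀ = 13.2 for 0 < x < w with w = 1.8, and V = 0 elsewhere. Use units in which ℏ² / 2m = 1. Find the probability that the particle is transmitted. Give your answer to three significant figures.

E < U₀: inside the barrier ψ ∝ e^{±κx} with κ = √(2m(U₀ − E))/ℏ = 2.138.
κw = 3.848, sinh(κw) = 23.44.
Matching ψ, ψ′ at both faces gives T = [1 + U₀² sinh²(κw) / (4E(U₀ − E))]⁻¹ = 1/607.7 = 0.00165.

T = 0.00165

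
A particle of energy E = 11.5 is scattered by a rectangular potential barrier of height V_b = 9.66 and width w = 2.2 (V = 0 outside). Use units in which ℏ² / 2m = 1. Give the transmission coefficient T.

T = 0.974

E > V_b: inside the barrier k₂ = √(2m(E − V_b))/ℏ = 1.356, k₂w = 2.984.
T = [1 + V_b² sin²(k₂w) / (4E(E − V_b))]⁻¹ = 1/1.027 = 0.974.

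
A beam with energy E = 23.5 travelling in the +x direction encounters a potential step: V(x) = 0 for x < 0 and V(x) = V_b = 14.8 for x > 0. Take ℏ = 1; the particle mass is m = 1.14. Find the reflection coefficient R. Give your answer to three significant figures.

R = 0.0593

On each side the TISE gives plane waves with k = √(2m(E − V))/ℏ: k₁ = √(2·1.14·23.5) = 7.320, k₂ = √(2·1.14·8.7) = 4.454.
Continuity of ψ and ψ′ at the step yields the reflection amplitude r = (k₁ − k₂)/(k₁ + k₂) = 0.2434; thus R = |r|² = 0.05926, T = 0.9407.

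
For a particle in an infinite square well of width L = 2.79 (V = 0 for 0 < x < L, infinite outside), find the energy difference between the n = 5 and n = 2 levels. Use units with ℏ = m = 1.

ΔE = 13.3

E_n = n²π²ℏ²/(2mL²), so ΔE = (5² − 2²) π²ℏ²/(2mL²).
ΔE = 21 × π² / (2 × 1 × 2.79²) = 13.31.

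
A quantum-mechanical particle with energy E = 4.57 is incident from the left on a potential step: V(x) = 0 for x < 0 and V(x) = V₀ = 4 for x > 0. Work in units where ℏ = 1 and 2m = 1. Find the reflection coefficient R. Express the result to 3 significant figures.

R = 0.228

On each side the TISE gives plane waves with k = √(2m(E − V))/ℏ: k₁ = √(2·½·4.57) = 2.138, k₂ = √(2·½·0.57) = 0.7550.
Matching ψ and ψ′ at x = 0 gives r = (k₁ − k₂)/(k₁ + k₂), so R = r² = 0.2285 and T = 1 − R = 0.7715.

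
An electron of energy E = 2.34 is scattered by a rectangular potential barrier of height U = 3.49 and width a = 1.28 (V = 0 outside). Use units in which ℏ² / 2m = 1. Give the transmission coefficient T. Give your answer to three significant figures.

Since E < U the interior solution is evanescent with decay constant κ = √(2m(U − E))/ℏ = 1.072.
κa = 1.373, sinh(κa) = 1.846.
The exact tunnelling result is T⁻¹ = 1 + U² sinh²(κa) / [4E(U − E)] = 4.857, so T = 0.206.

T = 0.206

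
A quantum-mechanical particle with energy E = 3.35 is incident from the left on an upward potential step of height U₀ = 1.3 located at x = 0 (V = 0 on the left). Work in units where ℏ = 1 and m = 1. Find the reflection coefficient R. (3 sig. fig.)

R = 0.0149

The wavenumbers are k₁ = √(2mE)/ℏ = 2.588 on the left and k₂ = √(2m(E − U₀))/ℏ = 2.025 on the right.
Matching ψ and ψ′ at x = 0 gives r = (k₁ − k₂)/(k₁ + k₂), so R = r² = 0.01492 and T = 1 − R = 0.9851.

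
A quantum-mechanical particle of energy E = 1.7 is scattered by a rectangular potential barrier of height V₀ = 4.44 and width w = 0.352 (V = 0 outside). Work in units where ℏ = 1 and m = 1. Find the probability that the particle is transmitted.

Since E < V₀ the interior solution is evanescent with decay constant κ = √(2m(V₀ − E))/ℏ = 2.341.
κw = 0.8240, sinh(κw) = 0.9205.
Matching ψ, ψ′ at both faces gives T = [1 + V₀² sinh²(κw) / (4E(V₀ − E))]⁻¹ = 1/1.896 = 0.527.

T = 0.527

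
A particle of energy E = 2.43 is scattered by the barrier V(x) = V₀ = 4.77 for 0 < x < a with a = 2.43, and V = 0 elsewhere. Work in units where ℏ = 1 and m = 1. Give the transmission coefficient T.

T = 0.000109

E < V₀: inside the barrier ψ ∝ e^{±κx} with κ = √(2m(V₀ − E))/ℏ = 2.163.
κa = 5.257, sinh(κa) = 95.94.
The exact tunnelling result is T⁻¹ = 1 + V₀² sinh²(κa) / [4E(V₀ − E)] = 9209, so T = 0.000109.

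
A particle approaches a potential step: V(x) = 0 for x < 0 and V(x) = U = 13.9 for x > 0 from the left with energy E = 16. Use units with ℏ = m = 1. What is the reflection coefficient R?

R = 0.219

On each side the TISE gives plane waves with k = √(2m(E − V))/ℏ: k₁ = √(2·1·16) = 5.657, k₂ = √(2·1·2.1) = 2.049.
Continuity of ψ and ψ′ at the step yields the reflection amplitude r = (k₁ − k₂)/(k₁ + k₂) = 0.4681; thus R = |r|² = 0.2191, T = 0.7809.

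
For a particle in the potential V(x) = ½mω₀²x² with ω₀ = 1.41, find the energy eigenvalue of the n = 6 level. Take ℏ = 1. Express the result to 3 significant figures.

Using E_n = (n + ½)ℏω₀: E_6 = 6.5 × 1.41 = 9.165.

E = 9.17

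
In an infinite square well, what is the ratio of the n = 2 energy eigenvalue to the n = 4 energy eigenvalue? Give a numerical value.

Since E_n ∝ n², the ratio is (2/4)² = 0.25.

0.25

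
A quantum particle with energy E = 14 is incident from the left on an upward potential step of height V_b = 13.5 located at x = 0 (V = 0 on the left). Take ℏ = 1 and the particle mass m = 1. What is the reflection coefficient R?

On each side the TISE gives plane waves with k = √(2m(E − V))/ℏ: k₁ = √(2·1·14) = 5.292, k₂ = √(2·1·0.5) = 1.000.
Continuity of ψ and ψ′ at the step yields the reflection amplitude r = (k₁ − k₂)/(k₁ + k₂) = 0.6821; thus R = |r|² = 0.4653, T = 0.5347.

R = 0.465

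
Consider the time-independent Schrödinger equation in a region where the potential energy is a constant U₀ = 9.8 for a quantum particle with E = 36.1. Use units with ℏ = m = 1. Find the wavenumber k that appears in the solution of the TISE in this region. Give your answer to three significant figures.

With E > U₀ the solution is oscillatory, ψ ∝ e^{±ikx} with k = √(2m(E − U₀))/ℏ.
k = √(2 × 1 × 26.3) = 7.253.

k = 7.25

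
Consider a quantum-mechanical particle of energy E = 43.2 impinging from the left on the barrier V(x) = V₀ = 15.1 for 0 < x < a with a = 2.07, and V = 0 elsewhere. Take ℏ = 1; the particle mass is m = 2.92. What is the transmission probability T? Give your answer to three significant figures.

T = 0.957

Above the barrier the interior wavenumber is k₂ = √(2m(E − V₀))/ℏ = 12.81, giving phase k₂a = 26.52.
Matching at both interfaces gives T⁻¹ = 1 + V₀² sin²(k₂a) / [4E(E − V₀)] = 1.045, hence T = 0.957.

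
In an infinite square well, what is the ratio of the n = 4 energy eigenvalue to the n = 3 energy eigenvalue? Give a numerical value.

Since E_n ∝ n², the ratio is (4/3)² = 1.77778.

1.77778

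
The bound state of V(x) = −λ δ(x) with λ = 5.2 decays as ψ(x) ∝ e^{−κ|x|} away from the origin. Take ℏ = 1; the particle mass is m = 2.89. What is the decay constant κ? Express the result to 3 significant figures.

κ = 15.0

Integrate −(ℏ²/2m)ψ'' − λδ(x)ψ = Eψ from −ε to +ε: the ψ'' term gives ψ'(0⁺) − ψ'(0⁻) and the δ term gives −(2mλ/ℏ²)ψ(0).
With ψ ∝ e^{−κ|x|} this yields −2κ = −2mλ/ℏ², so κ = mλ/ℏ² = 15.03.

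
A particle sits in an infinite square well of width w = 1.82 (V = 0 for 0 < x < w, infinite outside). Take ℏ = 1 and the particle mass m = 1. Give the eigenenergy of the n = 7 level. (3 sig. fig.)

E = 73.0

The infinite-well eigenfunctions ψ_n = √(2/w) sin(nπx/w) vanish at both walls, giving E_n = n²π²ℏ²/(2mw²).
E_7 = 7² × π² / (2 × 1 × 1.82²) = 73.00.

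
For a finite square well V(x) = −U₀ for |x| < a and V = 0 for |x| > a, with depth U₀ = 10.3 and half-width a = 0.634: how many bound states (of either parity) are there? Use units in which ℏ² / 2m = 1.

N = 2

The dimensionless depth is z₀ = a√(2mU₀)/ℏ = 0.634 × √(10.30) = 2.035.
A new bound state (alternating even/odd) appears each time z₀ passes a multiple of π/2, so N = ⌊2z₀/π⌋ + 1 = ⌊1.295⌋ + 1 = 2.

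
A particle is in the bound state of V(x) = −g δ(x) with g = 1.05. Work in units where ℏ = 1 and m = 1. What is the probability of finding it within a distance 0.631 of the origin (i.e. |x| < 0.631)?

The normalised bound state is ψ = √κ e^{−κ|x|} with κ = mg/ℏ² = 1.050.
P(|x| < d) = ∫_{−d}^{d} κ e^{−2κ|x|} dx = 1 − e^{−2κd} = 1 − e^{−1.325} = 0.7342.

P = 0.734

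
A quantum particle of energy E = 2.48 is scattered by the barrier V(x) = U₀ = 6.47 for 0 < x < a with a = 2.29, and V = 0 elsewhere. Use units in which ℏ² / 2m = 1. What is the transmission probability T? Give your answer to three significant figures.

Since E < U₀ the interior solution is evanescent with decay constant κ = √(2m(U₀ − E))/ℏ = 1.997.
κa = 4.574, sinh(κa) = 48.47.
The exact tunnelling result is T⁻¹ = 1 + U₀² sinh²(κa) / [4E(U₀ − E)] = 2486, so T = 0.000402.

T = 0.000402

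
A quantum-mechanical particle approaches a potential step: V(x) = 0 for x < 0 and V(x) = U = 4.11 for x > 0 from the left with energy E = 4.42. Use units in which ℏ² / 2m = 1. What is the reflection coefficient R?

R = 0.338

The wavenumbers are k₁ = √(2mE)/ℏ = 2.102 on the left and k₂ = √(2m(E − U))/ℏ = 0.5568 on the right.
Continuity of ψ and ψ′ at the step yields the reflection amplitude r = (k₁ − k₂)/(k₁ + k₂) = 0.5812; thus R = |r|² = 0.3378, T = 0.6622.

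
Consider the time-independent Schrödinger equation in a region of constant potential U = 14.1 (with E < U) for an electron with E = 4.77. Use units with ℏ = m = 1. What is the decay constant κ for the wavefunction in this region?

Since E < U the TISE in this region is ψ'' = κ²ψ with κ = √(2m(U − E))/ℏ.
κ = √(2 × 1 × 9.33) = 4.320.

κ = 4.32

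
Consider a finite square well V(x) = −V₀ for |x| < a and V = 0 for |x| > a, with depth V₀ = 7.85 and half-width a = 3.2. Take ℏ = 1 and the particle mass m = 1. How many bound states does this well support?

Define the well-strength parameter z₀ = (a/ℏ)√(2mV₀) = 3.2 × √(2·1·7.85) = 12.68.
The even/odd transcendental equations gain one root per π/2 in z₀, giving N = 1 + ⌊2z₀/π⌋ = 1 + ⌊8.072⌋ = 9.

N = 9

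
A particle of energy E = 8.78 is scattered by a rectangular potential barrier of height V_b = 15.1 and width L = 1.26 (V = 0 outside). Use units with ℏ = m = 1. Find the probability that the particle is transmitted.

E < V_b: inside the barrier ψ ∝ e^{±κx} with κ = √(2m(V_b − E))/ℏ = 3.555.
κL = 4.480, sinh(κL) = 44.10.
The exact tunnelling result is T⁻¹ = 1 + V_b² sinh²(κL) / [4E(V_b − E)] = 1998, so T = 0.000500.

T = 0.000500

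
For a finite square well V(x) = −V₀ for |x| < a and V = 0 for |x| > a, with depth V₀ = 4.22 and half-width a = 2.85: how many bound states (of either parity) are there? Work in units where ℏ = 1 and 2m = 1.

N = 4

Define the well-strength parameter z₀ = (a/ℏ)√(2mV₀) = 2.85 × √(2·0.5·4.22) = 5.855.
A new bound state (alternating even/odd) appears each time z₀ passes a multiple of π/2, so N = ⌊2z₀/π⌋ + 1 = ⌊3.727⌋ + 1 = 4.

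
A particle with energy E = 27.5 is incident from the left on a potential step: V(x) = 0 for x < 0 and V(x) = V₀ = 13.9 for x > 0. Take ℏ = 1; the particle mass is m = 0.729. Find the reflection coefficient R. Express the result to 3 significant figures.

The wavenumbers are k₁ = √(2mE)/ℏ = 6.332 on the left and k₂ = √(2m(E − V₀))/ℏ = 4.453 on the right.
Continuity of ψ and ψ′ at the step yields the reflection amplitude r = (k₁ − k₂)/(k₁ + k₂) = 0.1742; thus R = |r|² = 0.03036, T = 0.9696.

R = 0.0304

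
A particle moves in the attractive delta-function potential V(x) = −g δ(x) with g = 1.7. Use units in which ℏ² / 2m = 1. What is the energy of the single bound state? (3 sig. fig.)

E = -0.723

For x ≠ 0 the bound state is ψ ∝ e^{−κ|x|}; integrating the TISE across the delta gives the cusp condition 2κ = 2mg/ℏ², so κ = 0.8500.
Then E = −ℏ²κ²/(2m) = −mg²/(2ℏ²) = -0.7225.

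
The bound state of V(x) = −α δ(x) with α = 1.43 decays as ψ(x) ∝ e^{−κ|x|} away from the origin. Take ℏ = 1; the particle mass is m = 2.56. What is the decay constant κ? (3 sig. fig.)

Integrating the TISE across x = 0 gives the cusp condition ψ'(0⁺) − ψ'(0⁻) = −(2mα/ℏ²)ψ(0).
With ψ ∝ e^{−κ|x|} this yields −2κ = −2mα/ℏ², so κ = mα/ℏ² = 3.661.

κ = 3.66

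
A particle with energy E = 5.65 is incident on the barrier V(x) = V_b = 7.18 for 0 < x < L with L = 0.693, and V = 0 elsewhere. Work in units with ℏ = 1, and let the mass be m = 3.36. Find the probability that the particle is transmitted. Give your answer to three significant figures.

T = 0.0313

Since E < V_b the interior solution is evanescent with decay constant κ = √(2m(V_b − E))/ℏ = 3.206.
κL = 2.222, sinh(κL) = 4.559.
The exact tunnelling result is T⁻¹ = 1 + V_b² sinh²(κL) / [4E(V_b − E)] = 31.99, so T = 0.0313.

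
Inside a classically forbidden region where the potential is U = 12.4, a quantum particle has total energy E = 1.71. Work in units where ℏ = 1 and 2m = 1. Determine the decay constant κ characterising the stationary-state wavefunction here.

κ = 3.27

Since E < U the TISE in this region is ψ'' = κ²ψ with κ = √(2m(U − E))/ℏ.
κ = √(2 × 0.5 × 10.69) = 3.270.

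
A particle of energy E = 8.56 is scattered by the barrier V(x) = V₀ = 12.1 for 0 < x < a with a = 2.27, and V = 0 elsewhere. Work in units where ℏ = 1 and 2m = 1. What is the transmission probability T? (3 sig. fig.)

E < V₀: inside the barrier ψ ∝ e^{±κx} with κ = √(2m(V₀ − E))/ℏ = 1.881.
κa = 4.271, sinh(κa) = 35.79.
The exact tunnelling result is T⁻¹ = 1 + V₀² sinh²(κa) / [4E(V₀ − E)] = 1548, so T = 0.000646.

T = 0.000646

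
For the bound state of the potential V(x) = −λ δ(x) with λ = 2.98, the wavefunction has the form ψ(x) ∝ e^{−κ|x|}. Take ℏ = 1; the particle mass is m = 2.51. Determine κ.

Integrating the TISE across x = 0 gives the cusp condition ψ'(0⁺) − ψ'(0⁻) = −(2mλ/ℏ²)ψ(0).
With ψ ∝ e^{−κ|x|} this yields −2κ = −2mλ/ℏ², so κ = mλ/ℏ² = 7.480.

κ = 7.48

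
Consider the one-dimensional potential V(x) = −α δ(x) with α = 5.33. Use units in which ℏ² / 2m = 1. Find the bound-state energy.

E = -7.10

For x ≠ 0 the bound state is ψ ∝ e^{−κ|x|}; integrating the TISE across the delta gives the cusp condition 2κ = 2mα/ℏ², so κ = 2.665.
Then E = −ℏ²κ²/(2m) = −mα²/(2ℏ²) = -7.102.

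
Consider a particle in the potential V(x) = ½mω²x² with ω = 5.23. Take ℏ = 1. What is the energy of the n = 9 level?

The oscillator eigenvalues are E_n = ℏω(n + ½), so E_9 = 5.23 × 9.5 = 49.69.

E = 49.7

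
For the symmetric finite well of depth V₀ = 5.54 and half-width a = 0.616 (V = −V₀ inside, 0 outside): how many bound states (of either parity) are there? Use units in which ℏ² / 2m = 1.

The dimensionless depth is z₀ = a√(2mV₀)/ℏ = 0.616 × √(5.540) = 1.450.
The even/odd transcendental equations gain one root per π/2 in z₀, giving N = 1 + ⌊2z₀/π⌋ = 1 + ⌊0.9230⌋ = 1.

N = 1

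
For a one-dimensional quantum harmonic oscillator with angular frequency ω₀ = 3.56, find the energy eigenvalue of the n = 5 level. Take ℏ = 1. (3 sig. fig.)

The oscillator eigenvalues are E_n = ℏω₀(n + ½), so E_5 = 3.56 × 5.5 = 19.58.

E = 19.6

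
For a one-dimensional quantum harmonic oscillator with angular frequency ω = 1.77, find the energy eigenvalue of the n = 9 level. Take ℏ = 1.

E = 16.8

The oscillator eigenvalues are E_n = ℏω(n + ½), so E_9 = 1.77 × 9.5 = 16.82.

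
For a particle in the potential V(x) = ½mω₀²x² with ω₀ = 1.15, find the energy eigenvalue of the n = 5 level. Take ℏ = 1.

Using E_n = (n + ½)ℏω₀: E_5 = 5.5 × 1.15 = 6.325.

E = 6.33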